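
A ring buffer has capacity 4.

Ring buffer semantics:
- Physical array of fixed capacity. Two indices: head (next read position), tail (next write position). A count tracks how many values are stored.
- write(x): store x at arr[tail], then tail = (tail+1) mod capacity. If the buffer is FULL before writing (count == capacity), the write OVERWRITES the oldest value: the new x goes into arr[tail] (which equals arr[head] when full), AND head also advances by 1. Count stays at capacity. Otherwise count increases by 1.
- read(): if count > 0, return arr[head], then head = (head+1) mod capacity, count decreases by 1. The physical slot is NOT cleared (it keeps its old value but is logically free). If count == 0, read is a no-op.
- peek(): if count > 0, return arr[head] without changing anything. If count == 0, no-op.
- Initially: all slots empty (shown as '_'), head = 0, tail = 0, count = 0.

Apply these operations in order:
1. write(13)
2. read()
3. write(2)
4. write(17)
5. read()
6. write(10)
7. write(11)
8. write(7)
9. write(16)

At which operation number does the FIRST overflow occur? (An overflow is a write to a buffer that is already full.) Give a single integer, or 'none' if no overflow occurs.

After op 1 (write(13)): arr=[13 _ _ _] head=0 tail=1 count=1
After op 2 (read()): arr=[13 _ _ _] head=1 tail=1 count=0
After op 3 (write(2)): arr=[13 2 _ _] head=1 tail=2 count=1
After op 4 (write(17)): arr=[13 2 17 _] head=1 tail=3 count=2
After op 5 (read()): arr=[13 2 17 _] head=2 tail=3 count=1
After op 6 (write(10)): arr=[13 2 17 10] head=2 tail=0 count=2
After op 7 (write(11)): arr=[11 2 17 10] head=2 tail=1 count=3
After op 8 (write(7)): arr=[11 7 17 10] head=2 tail=2 count=4
After op 9 (write(16)): arr=[11 7 16 10] head=3 tail=3 count=4

Answer: 9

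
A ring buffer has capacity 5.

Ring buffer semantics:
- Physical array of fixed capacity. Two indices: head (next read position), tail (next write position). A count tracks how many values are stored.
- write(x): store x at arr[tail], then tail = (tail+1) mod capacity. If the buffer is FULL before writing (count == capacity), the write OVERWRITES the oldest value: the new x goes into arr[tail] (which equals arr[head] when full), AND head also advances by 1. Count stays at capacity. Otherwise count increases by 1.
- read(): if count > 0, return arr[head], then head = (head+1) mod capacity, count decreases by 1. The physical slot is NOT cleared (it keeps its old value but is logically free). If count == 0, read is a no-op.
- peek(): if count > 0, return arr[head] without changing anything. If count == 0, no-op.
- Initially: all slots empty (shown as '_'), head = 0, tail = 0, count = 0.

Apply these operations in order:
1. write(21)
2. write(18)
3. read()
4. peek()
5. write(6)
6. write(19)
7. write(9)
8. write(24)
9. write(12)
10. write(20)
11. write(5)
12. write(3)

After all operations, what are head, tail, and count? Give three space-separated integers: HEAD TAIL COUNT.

Answer: 0 0 5

Derivation:
After op 1 (write(21)): arr=[21 _ _ _ _] head=0 tail=1 count=1
After op 2 (write(18)): arr=[21 18 _ _ _] head=0 tail=2 count=2
After op 3 (read()): arr=[21 18 _ _ _] head=1 tail=2 count=1
After op 4 (peek()): arr=[21 18 _ _ _] head=1 tail=2 count=1
After op 5 (write(6)): arr=[21 18 6 _ _] head=1 tail=3 count=2
After op 6 (write(19)): arr=[21 18 6 19 _] head=1 tail=4 count=3
After op 7 (write(9)): arr=[21 18 6 19 9] head=1 tail=0 count=4
After op 8 (write(24)): arr=[24 18 6 19 9] head=1 tail=1 count=5
After op 9 (write(12)): arr=[24 12 6 19 9] head=2 tail=2 count=5
After op 10 (write(20)): arr=[24 12 20 19 9] head=3 tail=3 count=5
After op 11 (write(5)): arr=[24 12 20 5 9] head=4 tail=4 count=5
After op 12 (write(3)): arr=[24 12 20 5 3] head=0 tail=0 count=5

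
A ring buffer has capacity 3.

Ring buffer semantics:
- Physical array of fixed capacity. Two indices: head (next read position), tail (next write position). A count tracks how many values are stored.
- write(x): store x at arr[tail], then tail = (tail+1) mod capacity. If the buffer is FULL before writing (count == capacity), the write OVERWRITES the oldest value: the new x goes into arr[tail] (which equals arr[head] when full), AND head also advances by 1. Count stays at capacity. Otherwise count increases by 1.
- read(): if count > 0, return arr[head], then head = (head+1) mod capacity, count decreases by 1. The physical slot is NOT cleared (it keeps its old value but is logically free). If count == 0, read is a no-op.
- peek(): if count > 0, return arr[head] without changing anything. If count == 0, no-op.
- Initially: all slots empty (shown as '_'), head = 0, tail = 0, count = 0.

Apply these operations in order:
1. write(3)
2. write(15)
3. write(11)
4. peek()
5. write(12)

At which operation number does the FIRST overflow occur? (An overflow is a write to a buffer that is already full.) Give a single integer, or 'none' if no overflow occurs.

After op 1 (write(3)): arr=[3 _ _] head=0 tail=1 count=1
After op 2 (write(15)): arr=[3 15 _] head=0 tail=2 count=2
After op 3 (write(11)): arr=[3 15 11] head=0 tail=0 count=3
After op 4 (peek()): arr=[3 15 11] head=0 tail=0 count=3
After op 5 (write(12)): arr=[12 15 11] head=1 tail=1 count=3

Answer: 5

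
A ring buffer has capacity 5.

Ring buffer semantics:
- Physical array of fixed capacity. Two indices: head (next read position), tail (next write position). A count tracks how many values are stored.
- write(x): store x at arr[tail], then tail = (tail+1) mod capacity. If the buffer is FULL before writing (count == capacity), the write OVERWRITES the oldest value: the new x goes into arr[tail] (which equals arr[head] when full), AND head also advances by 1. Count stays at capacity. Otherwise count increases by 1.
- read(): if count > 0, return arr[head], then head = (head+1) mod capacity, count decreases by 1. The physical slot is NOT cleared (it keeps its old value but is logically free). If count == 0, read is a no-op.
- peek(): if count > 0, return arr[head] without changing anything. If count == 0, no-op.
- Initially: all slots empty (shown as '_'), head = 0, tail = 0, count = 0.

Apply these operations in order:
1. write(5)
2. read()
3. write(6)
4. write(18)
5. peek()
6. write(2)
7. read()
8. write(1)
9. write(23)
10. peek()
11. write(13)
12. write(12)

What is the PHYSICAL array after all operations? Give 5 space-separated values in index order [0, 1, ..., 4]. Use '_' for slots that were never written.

Answer: 23 13 12 2 1

Derivation:
After op 1 (write(5)): arr=[5 _ _ _ _] head=0 tail=1 count=1
After op 2 (read()): arr=[5 _ _ _ _] head=1 tail=1 count=0
After op 3 (write(6)): arr=[5 6 _ _ _] head=1 tail=2 count=1
After op 4 (write(18)): arr=[5 6 18 _ _] head=1 tail=3 count=2
After op 5 (peek()): arr=[5 6 18 _ _] head=1 tail=3 count=2
After op 6 (write(2)): arr=[5 6 18 2 _] head=1 tail=4 count=3
After op 7 (read()): arr=[5 6 18 2 _] head=2 tail=4 count=2
After op 8 (write(1)): arr=[5 6 18 2 1] head=2 tail=0 count=3
After op 9 (write(23)): arr=[23 6 18 2 1] head=2 tail=1 count=4
After op 10 (peek()): arr=[23 6 18 2 1] head=2 tail=1 count=4
After op 11 (write(13)): arr=[23 13 18 2 1] head=2 tail=2 count=5
After op 12 (write(12)): arr=[23 13 12 2 1] head=3 tail=3 count=5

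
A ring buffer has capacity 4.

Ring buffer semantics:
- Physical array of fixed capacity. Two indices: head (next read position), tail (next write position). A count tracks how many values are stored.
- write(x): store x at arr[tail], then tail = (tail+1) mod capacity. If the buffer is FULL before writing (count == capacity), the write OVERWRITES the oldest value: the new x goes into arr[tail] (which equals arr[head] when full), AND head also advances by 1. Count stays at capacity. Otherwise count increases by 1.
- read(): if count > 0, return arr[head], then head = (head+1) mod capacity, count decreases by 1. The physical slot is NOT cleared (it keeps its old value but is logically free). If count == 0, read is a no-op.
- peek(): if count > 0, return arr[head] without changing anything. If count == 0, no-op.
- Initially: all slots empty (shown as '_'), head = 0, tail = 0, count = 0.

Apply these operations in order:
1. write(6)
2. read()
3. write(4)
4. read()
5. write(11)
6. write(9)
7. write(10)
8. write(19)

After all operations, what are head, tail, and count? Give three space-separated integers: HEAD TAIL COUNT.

After op 1 (write(6)): arr=[6 _ _ _] head=0 tail=1 count=1
After op 2 (read()): arr=[6 _ _ _] head=1 tail=1 count=0
After op 3 (write(4)): arr=[6 4 _ _] head=1 tail=2 count=1
After op 4 (read()): arr=[6 4 _ _] head=2 tail=2 count=0
After op 5 (write(11)): arr=[6 4 11 _] head=2 tail=3 count=1
After op 6 (write(9)): arr=[6 4 11 9] head=2 tail=0 count=2
After op 7 (write(10)): arr=[10 4 11 9] head=2 tail=1 count=3
After op 8 (write(19)): arr=[10 19 11 9] head=2 tail=2 count=4

Answer: 2 2 4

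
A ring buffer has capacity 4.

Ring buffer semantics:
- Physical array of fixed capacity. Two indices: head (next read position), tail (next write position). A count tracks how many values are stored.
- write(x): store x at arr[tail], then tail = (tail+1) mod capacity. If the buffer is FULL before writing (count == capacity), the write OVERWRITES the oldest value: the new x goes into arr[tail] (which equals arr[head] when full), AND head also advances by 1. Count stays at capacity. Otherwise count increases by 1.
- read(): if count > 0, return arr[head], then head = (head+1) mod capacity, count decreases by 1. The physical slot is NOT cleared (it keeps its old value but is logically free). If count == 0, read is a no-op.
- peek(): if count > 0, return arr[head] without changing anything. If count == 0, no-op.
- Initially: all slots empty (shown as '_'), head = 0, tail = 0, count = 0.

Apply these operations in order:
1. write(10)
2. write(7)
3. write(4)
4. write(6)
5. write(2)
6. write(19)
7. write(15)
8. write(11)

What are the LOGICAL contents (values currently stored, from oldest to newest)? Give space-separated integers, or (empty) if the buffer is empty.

Answer: 2 19 15 11

Derivation:
After op 1 (write(10)): arr=[10 _ _ _] head=0 tail=1 count=1
After op 2 (write(7)): arr=[10 7 _ _] head=0 tail=2 count=2
After op 3 (write(4)): arr=[10 7 4 _] head=0 tail=3 count=3
After op 4 (write(6)): arr=[10 7 4 6] head=0 tail=0 count=4
After op 5 (write(2)): arr=[2 7 4 6] head=1 tail=1 count=4
After op 6 (write(19)): arr=[2 19 4 6] head=2 tail=2 count=4
After op 7 (write(15)): arr=[2 19 15 6] head=3 tail=3 count=4
After op 8 (write(11)): arr=[2 19 15 11] head=0 tail=0 count=4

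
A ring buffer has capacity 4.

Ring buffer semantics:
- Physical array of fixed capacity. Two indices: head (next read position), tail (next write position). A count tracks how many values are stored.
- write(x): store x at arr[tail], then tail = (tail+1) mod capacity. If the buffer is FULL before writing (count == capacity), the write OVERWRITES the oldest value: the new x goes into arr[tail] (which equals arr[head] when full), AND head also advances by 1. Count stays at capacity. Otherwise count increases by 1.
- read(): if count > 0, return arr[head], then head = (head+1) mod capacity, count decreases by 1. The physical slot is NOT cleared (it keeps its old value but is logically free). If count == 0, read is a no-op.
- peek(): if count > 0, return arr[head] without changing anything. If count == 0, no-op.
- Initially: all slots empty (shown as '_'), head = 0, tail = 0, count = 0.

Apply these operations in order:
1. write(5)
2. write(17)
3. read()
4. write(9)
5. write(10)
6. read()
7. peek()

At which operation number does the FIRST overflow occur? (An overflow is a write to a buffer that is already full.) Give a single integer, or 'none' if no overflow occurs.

After op 1 (write(5)): arr=[5 _ _ _] head=0 tail=1 count=1
After op 2 (write(17)): arr=[5 17 _ _] head=0 tail=2 count=2
After op 3 (read()): arr=[5 17 _ _] head=1 tail=2 count=1
After op 4 (write(9)): arr=[5 17 9 _] head=1 tail=3 count=2
After op 5 (write(10)): arr=[5 17 9 10] head=1 tail=0 count=3
After op 6 (read()): arr=[5 17 9 10] head=2 tail=0 count=2
After op 7 (peek()): arr=[5 17 9 10] head=2 tail=0 count=2

Answer: none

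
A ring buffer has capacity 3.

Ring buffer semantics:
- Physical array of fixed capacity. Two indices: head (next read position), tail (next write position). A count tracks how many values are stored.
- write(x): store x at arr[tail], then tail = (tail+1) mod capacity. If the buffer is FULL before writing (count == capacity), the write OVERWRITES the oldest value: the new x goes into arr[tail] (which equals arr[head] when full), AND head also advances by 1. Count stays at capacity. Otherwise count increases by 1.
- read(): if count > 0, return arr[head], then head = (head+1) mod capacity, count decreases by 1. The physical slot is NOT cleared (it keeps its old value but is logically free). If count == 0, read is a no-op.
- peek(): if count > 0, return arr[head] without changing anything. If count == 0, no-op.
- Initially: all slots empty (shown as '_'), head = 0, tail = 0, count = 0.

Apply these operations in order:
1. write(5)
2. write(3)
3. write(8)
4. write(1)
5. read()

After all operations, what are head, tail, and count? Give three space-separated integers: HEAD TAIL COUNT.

After op 1 (write(5)): arr=[5 _ _] head=0 tail=1 count=1
After op 2 (write(3)): arr=[5 3 _] head=0 tail=2 count=2
After op 3 (write(8)): arr=[5 3 8] head=0 tail=0 count=3
After op 4 (write(1)): arr=[1 3 8] head=1 tail=1 count=3
After op 5 (read()): arr=[1 3 8] head=2 tail=1 count=2

Answer: 2 1 2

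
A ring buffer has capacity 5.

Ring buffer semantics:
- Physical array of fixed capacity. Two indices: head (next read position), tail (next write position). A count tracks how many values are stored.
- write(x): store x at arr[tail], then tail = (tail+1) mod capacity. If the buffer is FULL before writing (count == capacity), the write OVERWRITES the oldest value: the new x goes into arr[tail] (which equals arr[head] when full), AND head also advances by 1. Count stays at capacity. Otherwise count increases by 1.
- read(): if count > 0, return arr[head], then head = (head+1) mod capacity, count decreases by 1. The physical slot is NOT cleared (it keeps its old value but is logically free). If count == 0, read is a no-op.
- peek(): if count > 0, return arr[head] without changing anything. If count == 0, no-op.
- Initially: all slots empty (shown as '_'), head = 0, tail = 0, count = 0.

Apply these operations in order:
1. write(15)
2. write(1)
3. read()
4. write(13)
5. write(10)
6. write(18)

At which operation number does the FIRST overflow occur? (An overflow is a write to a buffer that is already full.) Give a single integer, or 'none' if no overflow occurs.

After op 1 (write(15)): arr=[15 _ _ _ _] head=0 tail=1 count=1
After op 2 (write(1)): arr=[15 1 _ _ _] head=0 tail=2 count=2
After op 3 (read()): arr=[15 1 _ _ _] head=1 tail=2 count=1
After op 4 (write(13)): arr=[15 1 13 _ _] head=1 tail=3 count=2
After op 5 (write(10)): arr=[15 1 13 10 _] head=1 tail=4 count=3
After op 6 (write(18)): arr=[15 1 13 10 18] head=1 tail=0 count=4

Answer: none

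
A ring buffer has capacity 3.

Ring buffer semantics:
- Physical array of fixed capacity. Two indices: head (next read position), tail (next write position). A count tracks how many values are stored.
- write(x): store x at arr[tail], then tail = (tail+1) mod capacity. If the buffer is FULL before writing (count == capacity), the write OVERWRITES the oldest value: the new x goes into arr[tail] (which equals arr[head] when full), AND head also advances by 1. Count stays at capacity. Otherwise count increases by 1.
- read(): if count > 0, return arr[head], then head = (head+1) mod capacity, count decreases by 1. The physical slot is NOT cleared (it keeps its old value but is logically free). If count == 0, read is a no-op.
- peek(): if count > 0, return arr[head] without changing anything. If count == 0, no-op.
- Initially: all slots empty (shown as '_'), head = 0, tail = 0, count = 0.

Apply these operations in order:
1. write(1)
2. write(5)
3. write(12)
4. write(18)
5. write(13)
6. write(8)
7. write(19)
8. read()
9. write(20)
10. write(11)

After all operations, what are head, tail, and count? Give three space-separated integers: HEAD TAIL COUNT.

After op 1 (write(1)): arr=[1 _ _] head=0 tail=1 count=1
After op 2 (write(5)): arr=[1 5 _] head=0 tail=2 count=2
After op 3 (write(12)): arr=[1 5 12] head=0 tail=0 count=3
After op 4 (write(18)): arr=[18 5 12] head=1 tail=1 count=3
After op 5 (write(13)): arr=[18 13 12] head=2 tail=2 count=3
After op 6 (write(8)): arr=[18 13 8] head=0 tail=0 count=3
After op 7 (write(19)): arr=[19 13 8] head=1 tail=1 count=3
After op 8 (read()): arr=[19 13 8] head=2 tail=1 count=2
After op 9 (write(20)): arr=[19 20 8] head=2 tail=2 count=3
After op 10 (write(11)): arr=[19 20 11] head=0 tail=0 count=3

Answer: 0 0 3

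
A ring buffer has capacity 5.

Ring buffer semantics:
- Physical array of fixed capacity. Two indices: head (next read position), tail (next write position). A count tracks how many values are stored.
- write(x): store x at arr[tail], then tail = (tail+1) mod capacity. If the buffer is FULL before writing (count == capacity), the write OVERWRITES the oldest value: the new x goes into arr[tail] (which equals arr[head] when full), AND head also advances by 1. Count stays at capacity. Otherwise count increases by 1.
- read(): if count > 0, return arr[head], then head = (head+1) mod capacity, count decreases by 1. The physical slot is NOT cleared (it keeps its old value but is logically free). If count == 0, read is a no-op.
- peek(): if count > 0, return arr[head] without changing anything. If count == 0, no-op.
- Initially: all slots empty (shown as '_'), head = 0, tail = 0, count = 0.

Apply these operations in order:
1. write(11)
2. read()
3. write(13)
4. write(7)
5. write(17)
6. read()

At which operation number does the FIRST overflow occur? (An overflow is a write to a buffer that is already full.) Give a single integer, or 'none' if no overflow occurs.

After op 1 (write(11)): arr=[11 _ _ _ _] head=0 tail=1 count=1
After op 2 (read()): arr=[11 _ _ _ _] head=1 tail=1 count=0
After op 3 (write(13)): arr=[11 13 _ _ _] head=1 tail=2 count=1
After op 4 (write(7)): arr=[11 13 7 _ _] head=1 tail=3 count=2
After op 5 (write(17)): arr=[11 13 7 17 _] head=1 tail=4 count=3
After op 6 (read()): arr=[11 13 7 17 _] head=2 tail=4 count=2

Answer: none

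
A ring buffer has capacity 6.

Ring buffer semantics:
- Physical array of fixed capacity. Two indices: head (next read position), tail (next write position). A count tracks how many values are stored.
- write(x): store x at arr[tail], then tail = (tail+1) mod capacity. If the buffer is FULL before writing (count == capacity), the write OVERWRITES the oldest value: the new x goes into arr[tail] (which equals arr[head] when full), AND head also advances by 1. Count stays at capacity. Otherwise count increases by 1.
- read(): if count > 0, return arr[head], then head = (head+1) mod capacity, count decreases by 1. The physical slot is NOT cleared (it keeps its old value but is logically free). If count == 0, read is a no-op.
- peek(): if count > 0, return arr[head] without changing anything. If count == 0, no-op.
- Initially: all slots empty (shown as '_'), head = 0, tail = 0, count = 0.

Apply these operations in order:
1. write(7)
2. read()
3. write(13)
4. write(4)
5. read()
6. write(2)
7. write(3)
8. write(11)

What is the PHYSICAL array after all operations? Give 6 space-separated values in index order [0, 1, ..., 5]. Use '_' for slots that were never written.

Answer: 7 13 4 2 3 11

Derivation:
After op 1 (write(7)): arr=[7 _ _ _ _ _] head=0 tail=1 count=1
After op 2 (read()): arr=[7 _ _ _ _ _] head=1 tail=1 count=0
After op 3 (write(13)): arr=[7 13 _ _ _ _] head=1 tail=2 count=1
After op 4 (write(4)): arr=[7 13 4 _ _ _] head=1 tail=3 count=2
After op 5 (read()): arr=[7 13 4 _ _ _] head=2 tail=3 count=1
After op 6 (write(2)): arr=[7 13 4 2 _ _] head=2 tail=4 count=2
After op 7 (write(3)): arr=[7 13 4 2 3 _] head=2 tail=5 count=3
After op 8 (write(11)): arr=[7 13 4 2 3 11] head=2 tail=0 count=4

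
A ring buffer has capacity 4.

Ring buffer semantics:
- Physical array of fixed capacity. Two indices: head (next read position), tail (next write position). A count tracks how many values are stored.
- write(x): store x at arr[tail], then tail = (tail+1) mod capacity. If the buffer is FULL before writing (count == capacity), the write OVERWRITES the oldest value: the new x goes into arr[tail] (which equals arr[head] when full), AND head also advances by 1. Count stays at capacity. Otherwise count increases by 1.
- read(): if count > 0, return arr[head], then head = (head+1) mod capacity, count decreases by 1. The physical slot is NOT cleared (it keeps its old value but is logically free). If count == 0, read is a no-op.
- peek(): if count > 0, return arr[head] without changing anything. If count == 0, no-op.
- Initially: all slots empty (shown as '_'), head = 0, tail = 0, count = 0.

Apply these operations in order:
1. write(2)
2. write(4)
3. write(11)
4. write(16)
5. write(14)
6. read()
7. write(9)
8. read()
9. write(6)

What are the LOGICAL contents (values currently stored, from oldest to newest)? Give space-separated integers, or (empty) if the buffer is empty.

Answer: 16 14 9 6

Derivation:
After op 1 (write(2)): arr=[2 _ _ _] head=0 tail=1 count=1
After op 2 (write(4)): arr=[2 4 _ _] head=0 tail=2 count=2
After op 3 (write(11)): arr=[2 4 11 _] head=0 tail=3 count=3
After op 4 (write(16)): arr=[2 4 11 16] head=0 tail=0 count=4
After op 5 (write(14)): arr=[14 4 11 16] head=1 tail=1 count=4
After op 6 (read()): arr=[14 4 11 16] head=2 tail=1 count=3
After op 7 (write(9)): arr=[14 9 11 16] head=2 tail=2 count=4
After op 8 (read()): arr=[14 9 11 16] head=3 tail=2 count=3
After op 9 (write(6)): arr=[14 9 6 16] head=3 tail=3 count=4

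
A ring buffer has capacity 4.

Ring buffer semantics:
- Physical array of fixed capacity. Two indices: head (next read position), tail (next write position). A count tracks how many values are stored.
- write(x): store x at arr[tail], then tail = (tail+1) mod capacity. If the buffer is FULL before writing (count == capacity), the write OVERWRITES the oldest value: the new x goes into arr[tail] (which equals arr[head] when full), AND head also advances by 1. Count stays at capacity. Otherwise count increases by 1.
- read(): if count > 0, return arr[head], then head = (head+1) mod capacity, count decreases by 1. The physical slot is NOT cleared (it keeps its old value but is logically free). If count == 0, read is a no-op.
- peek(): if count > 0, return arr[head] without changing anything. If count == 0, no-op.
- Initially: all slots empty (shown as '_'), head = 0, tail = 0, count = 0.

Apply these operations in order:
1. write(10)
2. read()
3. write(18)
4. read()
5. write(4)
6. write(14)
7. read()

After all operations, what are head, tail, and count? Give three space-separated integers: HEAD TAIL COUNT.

After op 1 (write(10)): arr=[10 _ _ _] head=0 tail=1 count=1
After op 2 (read()): arr=[10 _ _ _] head=1 tail=1 count=0
After op 3 (write(18)): arr=[10 18 _ _] head=1 tail=2 count=1
After op 4 (read()): arr=[10 18 _ _] head=2 tail=2 count=0
After op 5 (write(4)): arr=[10 18 4 _] head=2 tail=3 count=1
After op 6 (write(14)): arr=[10 18 4 14] head=2 tail=0 count=2
After op 7 (read()): arr=[10 18 4 14] head=3 tail=0 count=1

Answer: 3 0 1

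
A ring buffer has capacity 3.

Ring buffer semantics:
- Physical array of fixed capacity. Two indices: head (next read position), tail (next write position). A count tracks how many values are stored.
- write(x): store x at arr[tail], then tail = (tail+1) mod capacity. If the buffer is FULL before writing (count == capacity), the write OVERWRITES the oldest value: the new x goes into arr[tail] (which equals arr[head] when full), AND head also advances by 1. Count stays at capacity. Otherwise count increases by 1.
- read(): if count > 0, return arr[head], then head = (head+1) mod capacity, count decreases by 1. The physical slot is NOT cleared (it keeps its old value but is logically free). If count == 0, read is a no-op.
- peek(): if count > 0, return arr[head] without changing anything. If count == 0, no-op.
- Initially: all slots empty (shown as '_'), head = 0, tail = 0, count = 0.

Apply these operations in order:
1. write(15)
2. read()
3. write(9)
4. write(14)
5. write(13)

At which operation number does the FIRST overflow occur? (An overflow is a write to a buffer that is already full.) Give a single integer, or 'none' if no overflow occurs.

Answer: none

Derivation:
After op 1 (write(15)): arr=[15 _ _] head=0 tail=1 count=1
After op 2 (read()): arr=[15 _ _] head=1 tail=1 count=0
After op 3 (write(9)): arr=[15 9 _] head=1 tail=2 count=1
After op 4 (write(14)): arr=[15 9 14] head=1 tail=0 count=2
After op 5 (write(13)): arr=[13 9 14] head=1 tail=1 count=3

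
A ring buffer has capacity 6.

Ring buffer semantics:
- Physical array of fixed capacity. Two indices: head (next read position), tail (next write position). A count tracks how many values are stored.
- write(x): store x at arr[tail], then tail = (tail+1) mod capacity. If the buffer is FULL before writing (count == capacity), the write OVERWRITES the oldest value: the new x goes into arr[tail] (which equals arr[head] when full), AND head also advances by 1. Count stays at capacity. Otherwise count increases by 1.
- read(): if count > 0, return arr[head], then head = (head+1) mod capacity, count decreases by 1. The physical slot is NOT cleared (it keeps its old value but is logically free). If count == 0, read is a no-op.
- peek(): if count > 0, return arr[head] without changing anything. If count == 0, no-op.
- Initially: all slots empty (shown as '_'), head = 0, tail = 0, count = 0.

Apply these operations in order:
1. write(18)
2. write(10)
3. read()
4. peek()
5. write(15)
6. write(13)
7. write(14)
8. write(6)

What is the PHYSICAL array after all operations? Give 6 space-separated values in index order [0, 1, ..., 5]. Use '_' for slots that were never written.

Answer: 18 10 15 13 14 6

Derivation:
After op 1 (write(18)): arr=[18 _ _ _ _ _] head=0 tail=1 count=1
After op 2 (write(10)): arr=[18 10 _ _ _ _] head=0 tail=2 count=2
After op 3 (read()): arr=[18 10 _ _ _ _] head=1 tail=2 count=1
After op 4 (peek()): arr=[18 10 _ _ _ _] head=1 tail=2 count=1
After op 5 (write(15)): arr=[18 10 15 _ _ _] head=1 tail=3 count=2
After op 6 (write(13)): arr=[18 10 15 13 _ _] head=1 tail=4 count=3
After op 7 (write(14)): arr=[18 10 15 13 14 _] head=1 tail=5 count=4
After op 8 (write(6)): arr=[18 10 15 13 14 6] head=1 tail=0 count=5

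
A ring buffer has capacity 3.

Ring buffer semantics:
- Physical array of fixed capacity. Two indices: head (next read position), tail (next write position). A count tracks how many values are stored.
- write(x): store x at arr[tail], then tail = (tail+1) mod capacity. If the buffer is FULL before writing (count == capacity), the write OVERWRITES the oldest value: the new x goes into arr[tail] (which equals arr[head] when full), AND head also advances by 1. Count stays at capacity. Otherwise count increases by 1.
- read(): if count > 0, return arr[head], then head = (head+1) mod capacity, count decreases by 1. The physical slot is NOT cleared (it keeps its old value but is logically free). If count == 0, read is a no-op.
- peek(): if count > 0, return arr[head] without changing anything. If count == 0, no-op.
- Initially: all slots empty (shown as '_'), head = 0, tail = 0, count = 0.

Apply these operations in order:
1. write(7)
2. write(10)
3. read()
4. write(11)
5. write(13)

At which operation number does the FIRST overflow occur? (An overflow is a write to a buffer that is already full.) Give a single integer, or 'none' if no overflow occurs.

Answer: none

Derivation:
After op 1 (write(7)): arr=[7 _ _] head=0 tail=1 count=1
After op 2 (write(10)): arr=[7 10 _] head=0 tail=2 count=2
After op 3 (read()): arr=[7 10 _] head=1 tail=2 count=1
After op 4 (write(11)): arr=[7 10 11] head=1 tail=0 count=2
After op 5 (write(13)): arr=[13 10 11] head=1 tail=1 count=3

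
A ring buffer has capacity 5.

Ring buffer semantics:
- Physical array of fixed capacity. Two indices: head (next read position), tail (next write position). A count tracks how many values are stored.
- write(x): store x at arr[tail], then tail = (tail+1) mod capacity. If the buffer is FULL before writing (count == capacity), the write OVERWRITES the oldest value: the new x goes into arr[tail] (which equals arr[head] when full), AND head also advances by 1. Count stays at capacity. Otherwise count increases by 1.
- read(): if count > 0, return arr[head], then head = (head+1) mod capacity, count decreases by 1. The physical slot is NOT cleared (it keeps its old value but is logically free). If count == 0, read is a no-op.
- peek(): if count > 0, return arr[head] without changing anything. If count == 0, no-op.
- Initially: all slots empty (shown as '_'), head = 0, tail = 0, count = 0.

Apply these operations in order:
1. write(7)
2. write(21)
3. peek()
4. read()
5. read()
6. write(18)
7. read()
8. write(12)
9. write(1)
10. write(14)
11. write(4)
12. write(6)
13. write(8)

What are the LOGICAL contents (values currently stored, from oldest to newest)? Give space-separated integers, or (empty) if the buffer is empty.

After op 1 (write(7)): arr=[7 _ _ _ _] head=0 tail=1 count=1
After op 2 (write(21)): arr=[7 21 _ _ _] head=0 tail=2 count=2
After op 3 (peek()): arr=[7 21 _ _ _] head=0 tail=2 count=2
After op 4 (read()): arr=[7 21 _ _ _] head=1 tail=2 count=1
After op 5 (read()): arr=[7 21 _ _ _] head=2 tail=2 count=0
After op 6 (write(18)): arr=[7 21 18 _ _] head=2 tail=3 count=1
After op 7 (read()): arr=[7 21 18 _ _] head=3 tail=3 count=0
After op 8 (write(12)): arr=[7 21 18 12 _] head=3 tail=4 count=1
After op 9 (write(1)): arr=[7 21 18 12 1] head=3 tail=0 count=2
After op 10 (write(14)): arr=[14 21 18 12 1] head=3 tail=1 count=3
After op 11 (write(4)): arr=[14 4 18 12 1] head=3 tail=2 count=4
After op 12 (write(6)): arr=[14 4 6 12 1] head=3 tail=3 count=5
After op 13 (write(8)): arr=[14 4 6 8 1] head=4 tail=4 count=5

Answer: 1 14 4 6 8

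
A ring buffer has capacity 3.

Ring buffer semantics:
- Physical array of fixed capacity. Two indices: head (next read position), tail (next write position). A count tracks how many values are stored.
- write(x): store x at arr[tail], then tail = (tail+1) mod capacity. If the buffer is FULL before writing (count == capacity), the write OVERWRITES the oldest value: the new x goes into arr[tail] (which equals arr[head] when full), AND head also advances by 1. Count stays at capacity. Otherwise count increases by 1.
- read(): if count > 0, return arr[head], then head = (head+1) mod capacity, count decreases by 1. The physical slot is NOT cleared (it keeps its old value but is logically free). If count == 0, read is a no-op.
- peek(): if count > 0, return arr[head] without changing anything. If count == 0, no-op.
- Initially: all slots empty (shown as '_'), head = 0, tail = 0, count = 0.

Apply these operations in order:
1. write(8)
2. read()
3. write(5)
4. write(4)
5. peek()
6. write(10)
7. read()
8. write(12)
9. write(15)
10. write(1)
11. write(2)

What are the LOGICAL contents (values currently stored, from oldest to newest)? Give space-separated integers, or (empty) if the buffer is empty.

After op 1 (write(8)): arr=[8 _ _] head=0 tail=1 count=1
After op 2 (read()): arr=[8 _ _] head=1 tail=1 count=0
After op 3 (write(5)): arr=[8 5 _] head=1 tail=2 count=1
After op 4 (write(4)): arr=[8 5 4] head=1 tail=0 count=2
After op 5 (peek()): arr=[8 5 4] head=1 tail=0 count=2
After op 6 (write(10)): arr=[10 5 4] head=1 tail=1 count=3
After op 7 (read()): arr=[10 5 4] head=2 tail=1 count=2
After op 8 (write(12)): arr=[10 12 4] head=2 tail=2 count=3
After op 9 (write(15)): arr=[10 12 15] head=0 tail=0 count=3
After op 10 (write(1)): arr=[1 12 15] head=1 tail=1 count=3
After op 11 (write(2)): arr=[1 2 15] head=2 tail=2 count=3

Answer: 15 1 2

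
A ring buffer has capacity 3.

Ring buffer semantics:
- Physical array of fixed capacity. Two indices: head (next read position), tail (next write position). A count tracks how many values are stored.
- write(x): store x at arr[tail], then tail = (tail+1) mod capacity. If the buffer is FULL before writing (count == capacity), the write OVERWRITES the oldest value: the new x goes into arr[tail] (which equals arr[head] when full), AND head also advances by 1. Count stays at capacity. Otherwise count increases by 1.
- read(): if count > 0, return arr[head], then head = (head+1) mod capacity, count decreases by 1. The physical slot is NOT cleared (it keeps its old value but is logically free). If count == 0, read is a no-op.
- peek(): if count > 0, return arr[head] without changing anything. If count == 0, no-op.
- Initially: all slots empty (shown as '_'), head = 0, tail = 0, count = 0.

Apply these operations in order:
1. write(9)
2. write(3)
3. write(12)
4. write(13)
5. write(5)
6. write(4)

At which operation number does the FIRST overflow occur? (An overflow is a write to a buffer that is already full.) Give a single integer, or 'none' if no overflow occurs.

Answer: 4

Derivation:
After op 1 (write(9)): arr=[9 _ _] head=0 tail=1 count=1
After op 2 (write(3)): arr=[9 3 _] head=0 tail=2 count=2
After op 3 (write(12)): arr=[9 3 12] head=0 tail=0 count=3
After op 4 (write(13)): arr=[13 3 12] head=1 tail=1 count=3
After op 5 (write(5)): arr=[13 5 12] head=2 tail=2 count=3
After op 6 (write(4)): arr=[13 5 4] head=0 tail=0 count=3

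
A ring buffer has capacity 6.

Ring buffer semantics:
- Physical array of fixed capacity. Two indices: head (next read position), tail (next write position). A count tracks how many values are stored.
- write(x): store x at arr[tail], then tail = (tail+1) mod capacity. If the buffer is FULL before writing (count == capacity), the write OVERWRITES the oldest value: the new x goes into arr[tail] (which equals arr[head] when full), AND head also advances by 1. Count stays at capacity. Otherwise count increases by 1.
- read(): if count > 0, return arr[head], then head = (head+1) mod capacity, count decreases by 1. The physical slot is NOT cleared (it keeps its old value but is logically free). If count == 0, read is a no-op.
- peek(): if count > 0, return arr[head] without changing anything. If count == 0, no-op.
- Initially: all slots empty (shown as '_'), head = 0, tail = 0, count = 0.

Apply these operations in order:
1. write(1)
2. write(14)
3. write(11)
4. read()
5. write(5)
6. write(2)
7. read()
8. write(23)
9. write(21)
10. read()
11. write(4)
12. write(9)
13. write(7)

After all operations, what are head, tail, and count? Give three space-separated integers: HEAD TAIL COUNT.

After op 1 (write(1)): arr=[1 _ _ _ _ _] head=0 tail=1 count=1
After op 2 (write(14)): arr=[1 14 _ _ _ _] head=0 tail=2 count=2
After op 3 (write(11)): arr=[1 14 11 _ _ _] head=0 tail=3 count=3
After op 4 (read()): arr=[1 14 11 _ _ _] head=1 tail=3 count=2
After op 5 (write(5)): arr=[1 14 11 5 _ _] head=1 tail=4 count=3
After op 6 (write(2)): arr=[1 14 11 5 2 _] head=1 tail=5 count=4
After op 7 (read()): arr=[1 14 11 5 2 _] head=2 tail=5 count=3
After op 8 (write(23)): arr=[1 14 11 5 2 23] head=2 tail=0 count=4
After op 9 (write(21)): arr=[21 14 11 5 2 23] head=2 tail=1 count=5
After op 10 (read()): arr=[21 14 11 5 2 23] head=3 tail=1 count=4
After op 11 (write(4)): arr=[21 4 11 5 2 23] head=3 tail=2 count=5
After op 12 (write(9)): arr=[21 4 9 5 2 23] head=3 tail=3 count=6
After op 13 (write(7)): arr=[21 4 9 7 2 23] head=4 tail=4 count=6

Answer: 4 4 6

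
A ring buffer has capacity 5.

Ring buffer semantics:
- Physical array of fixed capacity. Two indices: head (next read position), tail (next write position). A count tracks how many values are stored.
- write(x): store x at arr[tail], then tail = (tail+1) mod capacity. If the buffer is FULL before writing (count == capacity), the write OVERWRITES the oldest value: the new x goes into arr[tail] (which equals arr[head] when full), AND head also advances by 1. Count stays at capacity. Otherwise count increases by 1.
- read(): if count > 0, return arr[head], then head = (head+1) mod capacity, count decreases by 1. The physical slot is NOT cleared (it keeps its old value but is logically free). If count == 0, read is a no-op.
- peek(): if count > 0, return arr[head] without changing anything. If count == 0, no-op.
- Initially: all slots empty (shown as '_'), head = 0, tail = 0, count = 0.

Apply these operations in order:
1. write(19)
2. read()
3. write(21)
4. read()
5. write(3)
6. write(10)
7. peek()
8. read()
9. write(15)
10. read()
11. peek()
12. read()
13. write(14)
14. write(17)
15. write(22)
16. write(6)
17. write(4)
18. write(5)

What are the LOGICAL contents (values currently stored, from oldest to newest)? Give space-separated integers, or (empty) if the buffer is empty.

Answer: 17 22 6 4 5

Derivation:
After op 1 (write(19)): arr=[19 _ _ _ _] head=0 tail=1 count=1
After op 2 (read()): arr=[19 _ _ _ _] head=1 tail=1 count=0
After op 3 (write(21)): arr=[19 21 _ _ _] head=1 tail=2 count=1
After op 4 (read()): arr=[19 21 _ _ _] head=2 tail=2 count=0
After op 5 (write(3)): arr=[19 21 3 _ _] head=2 tail=3 count=1
After op 6 (write(10)): arr=[19 21 3 10 _] head=2 tail=4 count=2
After op 7 (peek()): arr=[19 21 3 10 _] head=2 tail=4 count=2
After op 8 (read()): arr=[19 21 3 10 _] head=3 tail=4 count=1
After op 9 (write(15)): arr=[19 21 3 10 15] head=3 tail=0 count=2
After op 10 (read()): arr=[19 21 3 10 15] head=4 tail=0 count=1
After op 11 (peek()): arr=[19 21 3 10 15] head=4 tail=0 count=1
After op 12 (read()): arr=[19 21 3 10 15] head=0 tail=0 count=0
After op 13 (write(14)): arr=[14 21 3 10 15] head=0 tail=1 count=1
After op 14 (write(17)): arr=[14 17 3 10 15] head=0 tail=2 count=2
After op 15 (write(22)): arr=[14 17 22 10 15] head=0 tail=3 count=3
After op 16 (write(6)): arr=[14 17 22 6 15] head=0 tail=4 count=4
After op 17 (write(4)): arr=[14 17 22 6 4] head=0 tail=0 count=5
After op 18 (write(5)): arr=[5 17 22 6 4] head=1 tail=1 count=5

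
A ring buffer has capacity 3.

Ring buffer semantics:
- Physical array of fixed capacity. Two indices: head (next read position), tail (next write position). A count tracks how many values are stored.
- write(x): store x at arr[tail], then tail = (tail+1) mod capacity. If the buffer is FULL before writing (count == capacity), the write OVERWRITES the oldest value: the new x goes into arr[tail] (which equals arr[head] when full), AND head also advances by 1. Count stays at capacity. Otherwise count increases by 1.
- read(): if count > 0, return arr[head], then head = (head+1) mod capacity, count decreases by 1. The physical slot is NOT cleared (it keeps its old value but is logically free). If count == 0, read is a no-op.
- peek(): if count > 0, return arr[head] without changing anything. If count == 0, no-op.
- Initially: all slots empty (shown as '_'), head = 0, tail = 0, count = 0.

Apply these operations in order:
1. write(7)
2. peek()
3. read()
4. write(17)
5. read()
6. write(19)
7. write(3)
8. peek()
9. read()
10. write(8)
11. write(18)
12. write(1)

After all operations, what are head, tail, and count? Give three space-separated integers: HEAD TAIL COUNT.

After op 1 (write(7)): arr=[7 _ _] head=0 tail=1 count=1
After op 2 (peek()): arr=[7 _ _] head=0 tail=1 count=1
After op 3 (read()): arr=[7 _ _] head=1 tail=1 count=0
After op 4 (write(17)): arr=[7 17 _] head=1 tail=2 count=1
After op 5 (read()): arr=[7 17 _] head=2 tail=2 count=0
After op 6 (write(19)): arr=[7 17 19] head=2 tail=0 count=1
After op 7 (write(3)): arr=[3 17 19] head=2 tail=1 count=2
After op 8 (peek()): arr=[3 17 19] head=2 tail=1 count=2
After op 9 (read()): arr=[3 17 19] head=0 tail=1 count=1
After op 10 (write(8)): arr=[3 8 19] head=0 tail=2 count=2
After op 11 (write(18)): arr=[3 8 18] head=0 tail=0 count=3
After op 12 (write(1)): arr=[1 8 18] head=1 tail=1 count=3

Answer: 1 1 3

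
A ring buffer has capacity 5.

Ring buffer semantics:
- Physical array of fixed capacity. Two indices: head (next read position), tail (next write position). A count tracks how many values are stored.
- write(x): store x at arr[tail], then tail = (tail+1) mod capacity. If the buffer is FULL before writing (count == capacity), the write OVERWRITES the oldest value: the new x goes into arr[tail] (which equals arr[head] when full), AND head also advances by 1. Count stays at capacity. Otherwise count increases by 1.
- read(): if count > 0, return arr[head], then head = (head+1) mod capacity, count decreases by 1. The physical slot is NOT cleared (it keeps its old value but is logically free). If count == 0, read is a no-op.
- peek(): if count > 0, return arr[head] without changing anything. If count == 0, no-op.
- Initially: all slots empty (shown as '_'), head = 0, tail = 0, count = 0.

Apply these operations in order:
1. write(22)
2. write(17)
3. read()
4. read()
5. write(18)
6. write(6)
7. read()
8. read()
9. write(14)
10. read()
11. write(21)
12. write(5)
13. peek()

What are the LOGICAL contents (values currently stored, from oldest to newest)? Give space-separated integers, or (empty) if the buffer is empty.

Answer: 21 5

Derivation:
After op 1 (write(22)): arr=[22 _ _ _ _] head=0 tail=1 count=1
After op 2 (write(17)): arr=[22 17 _ _ _] head=0 tail=2 count=2
After op 3 (read()): arr=[22 17 _ _ _] head=1 tail=2 count=1
After op 4 (read()): arr=[22 17 _ _ _] head=2 tail=2 count=0
After op 5 (write(18)): arr=[22 17 18 _ _] head=2 tail=3 count=1
After op 6 (write(6)): arr=[22 17 18 6 _] head=2 tail=4 count=2
After op 7 (read()): arr=[22 17 18 6 _] head=3 tail=4 count=1
After op 8 (read()): arr=[22 17 18 6 _] head=4 tail=4 count=0
After op 9 (write(14)): arr=[22 17 18 6 14] head=4 tail=0 count=1
After op 10 (read()): arr=[22 17 18 6 14] head=0 tail=0 count=0
After op 11 (write(21)): arr=[21 17 18 6 14] head=0 tail=1 count=1
After op 12 (write(5)): arr=[21 5 18 6 14] head=0 tail=2 count=2
After op 13 (peek()): arr=[21 5 18 6 14] head=0 tail=2 count=2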